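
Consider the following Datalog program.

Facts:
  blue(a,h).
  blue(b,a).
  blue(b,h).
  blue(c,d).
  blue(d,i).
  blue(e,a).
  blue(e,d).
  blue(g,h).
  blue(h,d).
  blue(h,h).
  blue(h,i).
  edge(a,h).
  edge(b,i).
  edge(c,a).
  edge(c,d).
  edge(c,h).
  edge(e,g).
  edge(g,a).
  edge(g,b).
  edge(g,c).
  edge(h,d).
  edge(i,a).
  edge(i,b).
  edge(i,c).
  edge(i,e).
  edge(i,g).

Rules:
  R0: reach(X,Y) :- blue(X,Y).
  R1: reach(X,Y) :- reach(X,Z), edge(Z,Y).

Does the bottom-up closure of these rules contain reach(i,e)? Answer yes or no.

no

round 1: derive reach(a,h) via R0 from blue(a,h)
round 1: derive reach(b,a) via R0 from blue(b,a)
round 1: derive reach(b,h) via R0 from blue(b,h)
round 1: derive reach(c,d) via R0 from blue(c,d)
round 1: derive reach(d,i) via R0 from blue(d,i)
round 1: derive reach(e,a) via R0 from blue(e,a)
round 1: derive reach(e,d) via R0 from blue(e,d)
round 1: derive reach(g,h) via R0 from blue(g,h)
round 1: derive reach(h,d) via R0 from blue(h,d)
round 1: derive reach(h,h) via R0 from blue(h,h)
round 1: derive reach(h,i) via R0 from blue(h,i)
round 2: derive reach(a,d) via R1 from reach(a,h), edge(h,d)
round 2: derive reach(b,d) via R1 from reach(b,h), edge(h,d)
round 2: derive reach(d,a) via R1 from reach(d,i), edge(i,a)
round 2: derive reach(d,b) via R1 from reach(d,i), edge(i,b)
round 2: derive reach(d,c) via R1 from reach(d,i), edge(i,c)
round 2: derive reach(d,e) via R1 from reach(d,i), edge(i,e)
round 2: derive reach(d,g) via R1 from reach(d,i), edge(i,g)
round 2: derive reach(e,h) via R1 from reach(e,a), edge(a,h)
round 2: derive reach(g,d) via R1 from reach(g,h), edge(h,d)
round 2: derive reach(h,a) via R1 from reach(h,i), edge(i,a)
round 2: derive reach(h,b) via R1 from reach(h,i), edge(i,b)
round 2: derive reach(h,c) via R1 from reach(h,i), edge(i,c)
round 2: derive reach(h,e) via R1 from reach(h,i), edge(i,e)
round 2: derive reach(h,g) via R1 from reach(h,i), edge(i,g)
round 3: derive reach(d,d) via R1 from reach(d,c), edge(c,d)
round 3: derive reach(d,h) via R1 from reach(d,a), edge(a,h)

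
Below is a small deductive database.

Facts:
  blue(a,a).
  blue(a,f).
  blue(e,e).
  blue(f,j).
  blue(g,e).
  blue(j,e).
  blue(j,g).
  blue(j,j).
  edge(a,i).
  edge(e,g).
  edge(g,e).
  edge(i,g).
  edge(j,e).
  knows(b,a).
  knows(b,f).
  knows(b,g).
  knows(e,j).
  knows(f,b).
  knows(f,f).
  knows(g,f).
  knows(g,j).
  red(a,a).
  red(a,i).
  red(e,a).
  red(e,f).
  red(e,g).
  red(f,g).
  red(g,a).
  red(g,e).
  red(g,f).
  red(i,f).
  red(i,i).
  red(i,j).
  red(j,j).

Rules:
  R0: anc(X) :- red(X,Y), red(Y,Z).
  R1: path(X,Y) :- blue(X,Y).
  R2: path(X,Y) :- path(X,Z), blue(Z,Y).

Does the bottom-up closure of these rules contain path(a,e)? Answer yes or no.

yes

round 1: derive path(a,a) via R1 from blue(a,a)
round 1: derive path(a,f) via R1 from blue(a,f)
round 1: derive path(e,e) via R1 from blue(e,e)
round 1: derive path(f,j) via R1 from blue(f,j)
round 1: derive path(g,e) via R1 from blue(g,e)
round 1: derive path(j,e) via R1 from blue(j,e)
round 1: derive path(j,g) via R1 from blue(j,g)
round 1: derive path(j,j) via R1 from blue(j,j)
round 2: derive path(a,j) via R2 from path(a,f), blue(f,j)
round 2: derive path(f,e) via R2 from path(f,j), blue(j,e)
round 2: derive path(f,g) via R2 from path(f,j), blue(j,g)
round 3: derive path(a,e) via R2 from path(a,j), blue(j,e)
round 3: derive path(a,g) via R2 from path(a,j), blue(j,g)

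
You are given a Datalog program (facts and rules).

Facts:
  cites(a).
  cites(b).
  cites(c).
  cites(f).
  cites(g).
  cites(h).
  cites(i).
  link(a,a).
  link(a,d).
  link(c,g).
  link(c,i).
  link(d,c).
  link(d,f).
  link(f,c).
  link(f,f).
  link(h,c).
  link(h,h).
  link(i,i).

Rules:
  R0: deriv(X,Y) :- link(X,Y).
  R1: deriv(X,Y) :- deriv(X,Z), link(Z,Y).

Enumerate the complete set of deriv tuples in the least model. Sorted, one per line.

deriv(a,a)
deriv(a,c)
deriv(a,d)
deriv(a,f)
deriv(a,g)
deriv(a,i)
deriv(c,g)
deriv(c,i)
deriv(d,c)
deriv(d,f)
deriv(d,g)
deriv(d,i)
deriv(f,c)
deriv(f,f)
deriv(f,g)
deriv(f,i)
deriv(h,c)
deriv(h,g)
deriv(h,h)
deriv(h,i)
deriv(i,i)

round 1: derive deriv(a,a) via R0 from link(a,a)
round 1: derive deriv(a,d) via R0 from link(a,d)
round 1: derive deriv(c,g) via R0 from link(c,g)
round 1: derive deriv(c,i) via R0 from link(c,i)
round 1: derive deriv(d,c) via R0 from link(d,c)
round 1: derive deriv(d,f) via R0 from link(d,f)
round 1: derive deriv(f,c) via R0 from link(f,c)
round 1: derive deriv(f,f) via R0 from link(f,f)
round 1: derive deriv(h,c) via R0 from link(h,c)
round 1: derive deriv(h,h) via R0 from link(h,h)
round 1: derive deriv(i,i) via R0 from link(i,i)
round 2: derive deriv(a,c) via R1 from deriv(a,d), link(d,c)
round 2: derive deriv(a,f) via R1 from deriv(a,d), link(d,f)
round 2: derive deriv(d,g) via R1 from deriv(d,c), link(c,g)
round 2: derive deriv(d,i) via R1 from deriv(d,c), link(c,i)
round 2: derive deriv(f,g) via R1 from deriv(f,c), link(c,g)
round 2: derive deriv(f,i) via R1 from deriv(f,c), link(c,i)
round 2: derive deriv(h,g) via R1 from deriv(h,c), link(c,g)
round 2: derive deriv(h,i) via R1 from deriv(h,c), link(c,i)
round 3: derive deriv(a,g) via R1 from deriv(a,c), link(c,g)
round 3: derive deriv(a,i) via R1 from deriv(a,c), link(c,i)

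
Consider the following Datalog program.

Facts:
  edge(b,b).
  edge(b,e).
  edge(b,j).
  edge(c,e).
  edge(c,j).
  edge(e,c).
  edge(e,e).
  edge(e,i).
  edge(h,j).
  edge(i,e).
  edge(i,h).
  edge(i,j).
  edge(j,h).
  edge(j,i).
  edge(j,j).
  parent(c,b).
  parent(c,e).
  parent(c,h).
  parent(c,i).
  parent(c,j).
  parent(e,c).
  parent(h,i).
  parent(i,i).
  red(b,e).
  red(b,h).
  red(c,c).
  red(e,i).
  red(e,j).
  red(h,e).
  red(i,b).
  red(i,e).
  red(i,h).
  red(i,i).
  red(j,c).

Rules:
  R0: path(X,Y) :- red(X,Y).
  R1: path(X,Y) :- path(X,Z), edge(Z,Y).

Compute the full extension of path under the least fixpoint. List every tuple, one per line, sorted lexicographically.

path(b,c)
path(b,e)
path(b,h)
path(b,i)
path(b,j)
path(c,c)
path(c,e)
path(c,h)
path(c,i)
path(c,j)
path(e,c)
path(e,e)
path(e,h)
path(e,i)
path(e,j)
path(h,c)
path(h,e)
path(h,h)
path(h,i)
path(h,j)
path(i,b)
path(i,c)
path(i,e)
path(i,h)
path(i,i)
path(i,j)
path(j,c)
path(j,e)
path(j,h)
path(j,i)
path(j,j)

round 1: derive path(b,e) via R0 from red(b,e)
round 1: derive path(b,h) via R0 from red(b,h)
round 1: derive path(c,c) via R0 from red(c,c)
round 1: derive path(e,i) via R0 from red(e,i)
round 1: derive path(e,j) via R0 from red(e,j)
round 1: derive path(h,e) via R0 from red(h,e)
round 1: derive path(i,b) via R0 from red(i,b)
round 1: derive path(i,e) via R0 from red(i,e)
round 1: derive path(i,h) via R0 from red(i,h)
round 1: derive path(i,i) via R0 from red(i,i)
round 1: derive path(j,c) via R0 from red(j,c)
round 2: derive path(b,c) via R1 from path(b,e), edge(e,c)
round 2: derive path(b,i) via R1 from path(b,e), edge(e,i)
round 2: derive path(b,j) via R1 from path(b,h), edge(h,j)
round 2: derive path(c,e) via R1 from path(c,c), edge(c,e)
round 2: derive path(c,j) via R1 from path(c,c), edge(c,j)
round 2: derive path(e,e) via R1 from path(e,i), edge(i,e)
round 2: derive path(e,h) via R1 from path(e,i), edge(i,h)
round 2: derive path(h,c) via R1 from path(h,e), edge(e,c)
round 2: derive path(h,i) via R1 from path(h,e), edge(e,i)
round 2: derive path(i,c) via R1 from path(i,e), edge(e,c)
round 2: derive path(i,j) via R1 from path(i,b), edge(b,j)
round 2: derive path(j,e) via R1 from path(j,c), edge(c,e)
round 2: derive path(j,j) via R1 from path(j,c), edge(c,j)
round 3: derive path(c,h) via R1 from path(c,j), edge(j,h)
round 3: derive path(c,i) via R1 from path(c,e), edge(e,i)
round 3: derive path(e,c) via R1 from path(e,e), edge(e,c)
round 3: derive path(h,h) via R1 from path(h,i), edge(i,h)
round 3: derive path(h,j) via R1 from path(h,c), edge(c,j)
round 3: derive path(j,h) via R1 from path(j,j), edge(j,h)
round 3: derive path(j,i) via R1 from path(j,e), edge(e,i)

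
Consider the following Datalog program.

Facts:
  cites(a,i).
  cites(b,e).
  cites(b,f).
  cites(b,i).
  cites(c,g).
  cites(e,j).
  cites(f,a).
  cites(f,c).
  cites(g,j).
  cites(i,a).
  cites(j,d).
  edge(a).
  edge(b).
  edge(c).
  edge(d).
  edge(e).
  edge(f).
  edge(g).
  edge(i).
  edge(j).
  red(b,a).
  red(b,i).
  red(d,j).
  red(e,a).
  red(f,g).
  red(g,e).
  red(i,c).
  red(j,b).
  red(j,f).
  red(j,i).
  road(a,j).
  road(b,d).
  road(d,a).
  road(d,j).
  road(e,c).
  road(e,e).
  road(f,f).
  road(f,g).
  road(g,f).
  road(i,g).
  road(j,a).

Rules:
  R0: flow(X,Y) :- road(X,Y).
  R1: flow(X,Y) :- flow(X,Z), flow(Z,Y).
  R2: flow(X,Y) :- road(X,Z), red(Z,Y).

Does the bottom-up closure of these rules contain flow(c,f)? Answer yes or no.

no

round 1: derive flow(a,j) via R0 from road(a,j)
round 1: derive flow(b,d) via R0 from road(b,d)
round 1: derive flow(d,a) via R0 from road(d,a)
round 1: derive flow(d,j) via R0 from road(d,j)
round 1: derive flow(e,c) via R0 from road(e,c)
round 1: derive flow(e,e) via R0 from road(e,e)
round 1: derive flow(f,f) via R0 from road(f,f)
round 1: derive flow(f,g) via R0 from road(f,g)
round 1: derive flow(g,f) via R0 from road(g,f)
round 1: derive flow(i,g) via R0 from road(i,g)
round 1: derive flow(j,a) via R0 from road(j,a)
round 1: derive flow(a,b) via R2 from road(a,j), red(j,b)
round 1: derive flow(a,f) via R2 from road(a,j), red(j,f)
round 1: derive flow(a,i) via R2 from road(a,j), red(j,i)
round 1: derive flow(b,j) via R2 from road(b,d), red(d,j)
round 1: derive flow(d,b) via R2 from road(d,j), red(j,b)
round 1: derive flow(d,f) via R2 from road(d,j), red(j,f)
round 1: derive flow(d,i) via R2 from road(d,j), red(j,i)
round 1: derive flow(e,a) via R2 from road(e,e), red(e,a)
round 1: derive flow(f,e) via R2 from road(f,g), red(g,e)
round 1: derive flow(g,g) via R2 from road(g,f), red(f,g)
round 1: derive flow(i,e) via R2 from road(i,g), red(g,e)
round 2: derive flow(a,a) via R1 from flow(a,j), flow(j,a)
round 2: derive flow(a,d) via R1 from flow(a,b), flow(b,d)
round 2: derive flow(a,e) via R1 from flow(a,f), flow(f,e)
round 2: derive flow(a,g) via R1 from flow(a,f), flow(f,g)
round 2: derive flow(b,a) via R1 from flow(b,d), flow(d,a)
round 2: derive flow(b,b) via R1 from flow(b,d), flow(d,b)
round 2: derive flow(b,f) via R1 from flow(b,d), flow(d,f)
round 2: derive flow(b,i) via R1 from flow(b,d), flow(d,i)
round 2: derive flow(d,d) via R1 from flow(d,b), flow(b,d)
round 2: derive flow(d,e) via R1 from flow(d,f), flow(f,e)
round 2: derive flow(d,g) via R1 from flow(d,f), flow(f,g)
round 2: derive flow(e,b) via R1 from flow(e,a), flow(a,b)
round 2: derive flow(e,f) via R1 from flow(e,a), flow(a,f)
round 2: derive flow(e,i) via R1 from flow(e,a), flow(a,i)
round 2: derive flow(e,j) via R1 from flow(e,a), flow(a,j)
round 2: derive flow(f,a) via R1 from flow(f,e), flow(e,a)
round 2: derive flow(f,c) via R1 from flow(f,e), flow(e,c)
round 2: derive flow(g,e) via R1 from flow(g,f), flow(f,e)
round 2: derive flow(i,a) via R1 from flow(i,e), flow(e,a)
round 2: derive flow(i,c) via R1 from flow(i,e), flow(e,c)
round 2: derive flow(i,f) via R1 from flow(i,g), flow(g,f)
round 2: derive flow(j,b) via R1 from flow(j,a), flow(a,b)
round 2: derive flow(j,f) via R1 from flow(j,a), flow(a,f)
round 2: derive flow(j,i) via R1 from flow(j,a), flow(a,i)
round 2: derive flow(j,j) via R1 from flow(j,a), flow(a,j)
round 3: derive flow(a,c) via R1 from flow(a,e), flow(e,c)
round 3: derive flow(b,c) via R1 from flow(b,f), flow(f,c)
round 3: derive flow(b,e) via R1 from flow(b,a), flow(a,e)
round 3: derive flow(b,g) via R1 from flow(b,a), flow(a,g)
round 3: derive flow(d,c) via R1 from flow(d,e), flow(e,c)
round 3: derive flow(e,d) via R1 from flow(e,a), flow(a,d)
round 3: derive flow(e,g) via R1 from flow(e,a), flow(a,g)
round 3: derive flow(f,b) via R1 from flow(f,a), flow(a,b)
round 3: derive flow(f,d) via R1 from flow(f,a), flow(a,d)
round 3: derive flow(f,i) via R1 from flow(f,a), flow(a,i)
round 3: derive flow(f,j) via R1 from flow(f,a), flow(a,j)
round 3: derive flow(g,a) via R1 from flow(g,e), flow(e,a)
round 3: derive flow(g,b) via R1 from flow(g,e), flow(e,b)
round 3: derive flow(g,c) via R1 from flow(g,e), flow(e,c)
round 3: derive flow(g,i) via R1 from flow(g,e), flow(e,i)
round 3: derive flow(g,j) via R1 from flow(g,e), flow(e,j)
round 3: derive flow(i,b) via R1 from flow(i,a), flow(a,b)
round 3: derive flow(i,d) via R1 from flow(i,a), flow(a,d)
round 3: derive flow(i,i) via R1 from flow(i,a), flow(a,i)
round 3: derive flow(i,j) via R1 from flow(i,a), flow(a,j)
round 3: derive flow(j,c) via R1 from flow(j,f), flow(f,c)
round 3: derive flow(j,d) via R1 from flow(j,a), flow(a,d)
round 3: derive flow(j,e) via R1 from flow(j,a), flow(a,e)
round 3: derive flow(j,g) via R1 from flow(j,a), flow(a,g)
round 4: derive flow(g,d) via R1 from flow(g,a), flow(a,d)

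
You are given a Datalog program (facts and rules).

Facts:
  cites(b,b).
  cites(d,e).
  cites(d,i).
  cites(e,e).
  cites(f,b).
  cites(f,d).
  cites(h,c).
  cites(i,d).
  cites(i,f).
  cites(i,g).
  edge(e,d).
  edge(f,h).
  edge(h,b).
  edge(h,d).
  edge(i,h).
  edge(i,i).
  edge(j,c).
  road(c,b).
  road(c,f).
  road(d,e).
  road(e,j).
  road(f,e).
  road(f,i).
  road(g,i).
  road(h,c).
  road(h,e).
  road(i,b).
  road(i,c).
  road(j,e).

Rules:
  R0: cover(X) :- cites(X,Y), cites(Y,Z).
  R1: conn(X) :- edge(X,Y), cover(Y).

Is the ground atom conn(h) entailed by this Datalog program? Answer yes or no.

yes

round 1: derive cover(b) via R0 from cites(b,b), cites(b,b)
round 1: derive cover(d) via R0 from cites(d,e), cites(e,e)
round 1: derive cover(e) via R0 from cites(e,e), cites(e,e)
round 1: derive cover(f) via R0 from cites(f,b), cites(b,b)
round 1: derive cover(i) via R0 from cites(i,d), cites(d,e)
round 2: derive conn(e) via R1 from edge(e,d), cover(d)
round 2: derive conn(h) via R1 from edge(h,b), cover(b)
round 2: derive conn(i) via R1 from edge(i,i), cover(i)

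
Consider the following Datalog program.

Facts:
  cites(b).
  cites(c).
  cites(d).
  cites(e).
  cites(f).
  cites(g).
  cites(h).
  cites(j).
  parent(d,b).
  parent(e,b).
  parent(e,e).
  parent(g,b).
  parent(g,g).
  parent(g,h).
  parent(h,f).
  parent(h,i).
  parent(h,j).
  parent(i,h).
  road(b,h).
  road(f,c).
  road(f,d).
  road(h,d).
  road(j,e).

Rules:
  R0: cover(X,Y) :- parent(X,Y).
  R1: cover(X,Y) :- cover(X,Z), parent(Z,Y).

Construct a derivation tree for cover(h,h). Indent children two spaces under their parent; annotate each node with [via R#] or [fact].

cover(h,h)  [via R1]
  cover(h,i)  [via R0]
    parent(h,i)  [fact]
  parent(i,h)  [fact]

round 1: derive cover(d,b) via R0 from parent(d,b)
round 1: derive cover(e,b) via R0 from parent(e,b)
round 1: derive cover(e,e) via R0 from parent(e,e)
round 1: derive cover(g,b) via R0 from parent(g,b)
round 1: derive cover(g,g) via R0 from parent(g,g)
round 1: derive cover(g,h) via R0 from parent(g,h)
round 1: derive cover(h,f) via R0 from parent(h,f)
round 1: derive cover(h,i) via R0 from parent(h,i)
round 1: derive cover(h,j) via R0 from parent(h,j)
round 1: derive cover(i,h) via R0 from parent(i,h)
round 2: derive cover(g,f) via R1 from cover(g,h), parent(h,f)
round 2: derive cover(g,i) via R1 from cover(g,h), parent(h,i)
round 2: derive cover(g,j) via R1 from cover(g,h), parent(h,j)
round 2: derive cover(h,h) via R1 from cover(h,i), parent(i,h)
round 2: derive cover(i,f) via R1 from cover(i,h), parent(h,f)
round 2: derive cover(i,i) via R1 from cover(i,h), parent(h,i)
round 2: derive cover(i,j) via R1 from cover(i,h), parent(h,j)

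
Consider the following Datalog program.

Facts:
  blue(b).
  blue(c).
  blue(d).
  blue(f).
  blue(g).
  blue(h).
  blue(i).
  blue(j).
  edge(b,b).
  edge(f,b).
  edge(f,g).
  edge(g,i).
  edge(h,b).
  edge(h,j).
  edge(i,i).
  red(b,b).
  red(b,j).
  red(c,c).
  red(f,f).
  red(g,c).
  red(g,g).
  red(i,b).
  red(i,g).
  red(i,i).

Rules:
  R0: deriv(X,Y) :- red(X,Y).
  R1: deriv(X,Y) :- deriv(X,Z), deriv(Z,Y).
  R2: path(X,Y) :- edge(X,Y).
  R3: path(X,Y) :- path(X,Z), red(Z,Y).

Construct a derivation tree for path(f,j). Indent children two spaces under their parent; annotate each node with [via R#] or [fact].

path(f,j)  [via R3]
  path(f,b)  [via R2]
    edge(f,b)  [fact]
  red(b,j)  [fact]

round 1: derive path(b,b) via R2 from edge(b,b)
round 1: derive path(f,b) via R2 from edge(f,b)
round 1: derive path(f,g) via R2 from edge(f,g)
round 1: derive path(g,i) via R2 from edge(g,i)
round 1: derive path(h,b) via R2 from edge(h,b)
round 1: derive path(h,j) via R2 from edge(h,j)
round 1: derive path(i,i) via R2 from edge(i,i)
round 2: derive path(b,j) via R3 from path(b,b), red(b,j)
round 2: derive path(f,c) via R3 from path(f,g), red(g,c)
round 2: derive path(f,j) via R3 from path(f,b), red(b,j)
round 2: derive path(g,b) via R3 from path(g,i), red(i,b)
round 2: derive path(g,g) via R3 from path(g,i), red(i,g)
round 2: derive path(i,b) via R3 from path(i,i), red(i,b)
round 2: derive path(i,g) via R3 from path(i,i), red(i,g)
round 3: derive path(g,c) via R3 from path(g,g), red(g,c)
round 3: derive path(g,j) via R3 from path(g,b), red(b,j)
round 3: derive path(i,c) via R3 from path(i,g), red(g,c)
round 3: derive path(i,j) via R3 from path(i,b), red(b,j)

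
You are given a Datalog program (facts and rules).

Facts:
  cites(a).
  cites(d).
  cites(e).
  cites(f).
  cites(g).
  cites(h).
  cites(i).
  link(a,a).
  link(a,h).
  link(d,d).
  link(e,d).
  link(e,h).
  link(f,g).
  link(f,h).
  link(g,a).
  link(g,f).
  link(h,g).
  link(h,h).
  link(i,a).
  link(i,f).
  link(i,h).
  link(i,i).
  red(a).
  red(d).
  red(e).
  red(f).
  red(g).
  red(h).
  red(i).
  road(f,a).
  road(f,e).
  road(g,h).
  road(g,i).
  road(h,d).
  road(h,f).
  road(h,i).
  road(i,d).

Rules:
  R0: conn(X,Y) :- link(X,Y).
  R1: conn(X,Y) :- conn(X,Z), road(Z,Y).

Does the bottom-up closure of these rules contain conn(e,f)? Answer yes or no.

yes

round 1: derive conn(a,a) via R0 from link(a,a)
round 1: derive conn(a,h) via R0 from link(a,h)
round 1: derive conn(d,d) via R0 from link(d,d)
round 1: derive conn(e,d) via R0 from link(e,d)
round 1: derive conn(e,h) via R0 from link(e,h)
round 1: derive conn(f,g) via R0 from link(f,g)
round 1: derive conn(f,h) via R0 from link(f,h)
round 1: derive conn(g,a) via R0 from link(g,a)
round 1: derive conn(g,f) via R0 from link(g,f)
round 1: derive conn(h,g) via R0 from link(h,g)
round 1: derive conn(h,h) via R0 from link(h,h)
round 1: derive conn(i,a) via R0 from link(i,a)
round 1: derive conn(i,f) via R0 from link(i,f)
round 1: derive conn(i,h) via R0 from link(i,h)
round 1: derive conn(i,i) via R0 from link(i,i)
round 2: derive conn(a,d) via R1 from conn(a,h), road(h,d)
round 2: derive conn(a,f) via R1 from conn(a,h), road(h,f)
round 2: derive conn(a,i) via R1 from conn(a,h), road(h,i)
round 2: derive conn(e,f) via R1 from conn(e,h), road(h,f)
round 2: derive conn(e,i) via R1 from conn(e,h), road(h,i)
round 2: derive conn(f,d) via R1 from conn(f,h), road(h,d)
round 2: derive conn(f,f) via R1 from conn(f,h), road(h,f)
round 2: derive conn(f,i) via R1 from conn(f,g), road(g,i)
round 2: derive conn(g,e) via R1 from conn(g,f), road(f,e)
round 2: derive conn(h,d) via R1 from conn(h,h), road(h,d)
round 2: derive conn(h,f) via R1 from conn(h,h), road(h,f)
round 2: derive conn(h,i) via R1 from conn(h,g), road(g,i)
round 2: derive conn(i,d) via R1 from conn(i,h), road(h,d)
round 2: derive conn(i,e) via R1 from conn(i,f), road(f,e)
round 3: derive conn(a,e) via R1 from conn(a,f), road(f,e)
round 3: derive conn(e,a) via R1 from conn(e,f), road(f,a)
round 3: derive conn(e,e) via R1 from conn(e,f), road(f,e)
round 3: derive conn(f,a) via R1 from conn(f,f), road(f,a)
round 3: derive conn(f,e) via R1 from conn(f,f), road(f,e)
round 3: derive conn(h,a) via R1 from conn(h,f), road(f,a)
round 3: derive conn(h,e) via R1 from conn(h,f), road(f,e)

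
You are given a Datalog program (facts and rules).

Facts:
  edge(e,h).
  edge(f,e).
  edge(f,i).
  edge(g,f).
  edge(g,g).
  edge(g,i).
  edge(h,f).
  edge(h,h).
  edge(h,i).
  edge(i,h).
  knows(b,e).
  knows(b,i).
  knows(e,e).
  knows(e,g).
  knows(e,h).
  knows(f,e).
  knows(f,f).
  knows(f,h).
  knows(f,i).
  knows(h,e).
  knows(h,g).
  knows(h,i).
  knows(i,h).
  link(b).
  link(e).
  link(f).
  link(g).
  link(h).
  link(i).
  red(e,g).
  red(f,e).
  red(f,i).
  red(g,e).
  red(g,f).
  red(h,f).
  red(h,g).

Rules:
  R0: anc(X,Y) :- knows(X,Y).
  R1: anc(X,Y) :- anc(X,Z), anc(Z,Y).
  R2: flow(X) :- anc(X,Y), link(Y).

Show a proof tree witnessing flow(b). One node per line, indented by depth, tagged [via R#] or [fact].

round 1: derive anc(b,e) via R0 from knows(b,e)
round 1: derive anc(b,i) via R0 from knows(b,i)
round 1: derive anc(e,e) via R0 from knows(e,e)
round 1: derive anc(e,g) via R0 from knows(e,g)
round 1: derive anc(e,h) via R0 from knows(e,h)
round 1: derive anc(f,e) via R0 from knows(f,e)
round 1: derive anc(f,f) via R0 from knows(f,f)
round 1: derive anc(f,h) via R0 from knows(f,h)
round 1: derive anc(f,i) via R0 from knows(f,i)
round 1: derive anc(h,e) via R0 from knows(h,e)
round 1: derive anc(h,g) via R0 from knows(h,g)
round 1: derive anc(h,i) via R0 from knows(h,i)
round 1: derive anc(i,h) via R0 from knows(i,h)
round 2: derive anc(b,g) via R1 from anc(b,e), anc(e,g)
round 2: derive anc(b,h) via R1 from anc(b,e), anc(e,h)
round 2: derive anc(e,i) via R1 from anc(e,h), anc(h,i)
round 2: derive anc(f,g) via R1 from anc(f,e), anc(e,g)
round 2: derive anc(h,h) via R1 from anc(h,e), anc(e,h)
round 2: derive anc(i,e) via R1 from anc(i,h), anc(h,e)
round 2: derive anc(i,g) via R1 from anc(i,h), anc(h,g)
round 2: derive anc(i,i) via R1 from anc(i,h), anc(h,i)
round 2: derive flow(b) via R2 from anc(b,e), link(e)
round 2: derive flow(e) via R2 from anc(e,e), link(e)
round 2: derive flow(f) via R2 from anc(f,e), link(e)
round 2: derive flow(h) via R2 from anc(h,e), link(e)
round 2: derive flow(i) via R2 from anc(i,h), link(h)

flow(b)  [via R2]
  anc(b,e)  [via R0]
    knows(b,e)  [fact]
  link(e)  [fact]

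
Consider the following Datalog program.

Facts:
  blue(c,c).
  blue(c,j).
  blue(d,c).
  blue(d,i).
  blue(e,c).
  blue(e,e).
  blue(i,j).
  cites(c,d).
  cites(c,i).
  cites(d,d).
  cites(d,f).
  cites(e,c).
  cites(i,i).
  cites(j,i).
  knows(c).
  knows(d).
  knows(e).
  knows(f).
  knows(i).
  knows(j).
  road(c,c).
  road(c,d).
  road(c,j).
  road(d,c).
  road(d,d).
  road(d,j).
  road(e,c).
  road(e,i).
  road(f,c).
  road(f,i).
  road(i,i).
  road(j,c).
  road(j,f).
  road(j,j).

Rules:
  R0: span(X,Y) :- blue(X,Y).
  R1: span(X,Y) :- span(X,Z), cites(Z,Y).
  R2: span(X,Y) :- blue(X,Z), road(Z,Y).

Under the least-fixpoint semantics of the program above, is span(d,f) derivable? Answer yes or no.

yes

round 1: derive span(c,c) via R0 from blue(c,c)
round 1: derive span(c,j) via R0 from blue(c,j)
round 1: derive span(d,c) via R0 from blue(d,c)
round 1: derive span(d,i) via R0 from blue(d,i)
round 1: derive span(e,c) via R0 from blue(e,c)
round 1: derive span(e,e) via R0 from blue(e,e)
round 1: derive span(i,j) via R0 from blue(i,j)
round 1: derive span(c,d) via R2 from blue(c,c), road(c,d)
round 1: derive span(c,f) via R2 from blue(c,j), road(j,f)
round 1: derive span(d,d) via R2 from blue(d,c), road(c,d)
round 1: derive span(d,j) via R2 from blue(d,c), road(c,j)
round 1: derive span(e,d) via R2 from blue(e,c), road(c,d)
round 1: derive span(e,i) via R2 from blue(e,e), road(e,i)
round 1: derive span(e,j) via R2 from blue(e,c), road(c,j)
round 1: derive span(i,c) via R2 from blue(i,j), road(j,c)
round 1: derive span(i,f) via R2 from blue(i,j), road(j,f)
round 2: derive span(c,i) via R1 from span(c,c), cites(c,i)
round 2: derive span(d,f) via R1 from span(d,d), cites(d,f)
round 2: derive span(e,f) via R1 from span(e,d), cites(d,f)
round 2: derive span(i,d) via R1 from span(i,c), cites(c,d)
round 2: derive span(i,i) via R1 from span(i,c), cites(c,i)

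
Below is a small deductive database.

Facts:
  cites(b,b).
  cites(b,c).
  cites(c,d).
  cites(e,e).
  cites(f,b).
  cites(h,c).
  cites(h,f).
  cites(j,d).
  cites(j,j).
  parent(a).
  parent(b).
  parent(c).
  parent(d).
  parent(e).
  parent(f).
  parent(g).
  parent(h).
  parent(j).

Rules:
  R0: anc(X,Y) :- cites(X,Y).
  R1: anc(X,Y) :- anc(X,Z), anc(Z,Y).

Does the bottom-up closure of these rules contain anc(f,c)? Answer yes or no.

yes

round 1: derive anc(b,b) via R0 from cites(b,b)
round 1: derive anc(b,c) via R0 from cites(b,c)
round 1: derive anc(c,d) via R0 from cites(c,d)
round 1: derive anc(e,e) via R0 from cites(e,e)
round 1: derive anc(f,b) via R0 from cites(f,b)
round 1: derive anc(h,c) via R0 from cites(h,c)
round 1: derive anc(h,f) via R0 from cites(h,f)
round 1: derive anc(j,d) via R0 from cites(j,d)
round 1: derive anc(j,j) via R0 from cites(j,j)
round 2: derive anc(b,d) via R1 from anc(b,c), anc(c,d)
round 2: derive anc(f,c) via R1 from anc(f,b), anc(b,c)
round 2: derive anc(h,b) via R1 from anc(h,f), anc(f,b)
round 2: derive anc(h,d) via R1 from anc(h,c), anc(c,d)
round 3: derive anc(f,d) via R1 from anc(f,b), anc(b,d)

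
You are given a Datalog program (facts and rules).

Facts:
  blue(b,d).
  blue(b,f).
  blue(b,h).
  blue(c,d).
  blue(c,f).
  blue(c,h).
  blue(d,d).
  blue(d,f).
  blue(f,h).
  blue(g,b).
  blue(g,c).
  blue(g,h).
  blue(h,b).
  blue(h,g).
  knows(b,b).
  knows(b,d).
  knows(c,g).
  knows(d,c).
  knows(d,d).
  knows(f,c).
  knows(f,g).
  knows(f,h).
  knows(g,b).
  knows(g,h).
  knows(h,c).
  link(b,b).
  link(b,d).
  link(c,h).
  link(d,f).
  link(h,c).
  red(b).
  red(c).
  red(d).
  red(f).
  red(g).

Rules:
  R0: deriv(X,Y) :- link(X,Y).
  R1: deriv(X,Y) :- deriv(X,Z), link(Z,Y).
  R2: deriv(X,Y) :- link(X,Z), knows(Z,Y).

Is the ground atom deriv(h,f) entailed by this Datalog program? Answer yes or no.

round 1: derive deriv(b,b) via R0 from link(b,b)
round 1: derive deriv(b,d) via R0 from link(b,d)
round 1: derive deriv(c,h) via R0 from link(c,h)
round 1: derive deriv(d,f) via R0 from link(d,f)
round 1: derive deriv(h,c) via R0 from link(h,c)
round 1: derive deriv(b,c) via R2 from link(b,d), knows(d,c)
round 1: derive deriv(c,c) via R2 from link(c,h), knows(h,c)
round 1: derive deriv(d,c) via R2 from link(d,f), knows(f,c)
round 1: derive deriv(d,g) via R2 from link(d,f), knows(f,g)
round 1: derive deriv(d,h) via R2 from link(d,f), knows(f,h)
round 1: derive deriv(h,g) via R2 from link(h,c), knows(c,g)
round 2: derive deriv(b,f) via R1 from deriv(b,d), link(d,f)
round 2: derive deriv(b,h) via R1 from deriv(b,c), link(c,h)
round 2: derive deriv(h,h) via R1 from deriv(h,c), link(c,h)

no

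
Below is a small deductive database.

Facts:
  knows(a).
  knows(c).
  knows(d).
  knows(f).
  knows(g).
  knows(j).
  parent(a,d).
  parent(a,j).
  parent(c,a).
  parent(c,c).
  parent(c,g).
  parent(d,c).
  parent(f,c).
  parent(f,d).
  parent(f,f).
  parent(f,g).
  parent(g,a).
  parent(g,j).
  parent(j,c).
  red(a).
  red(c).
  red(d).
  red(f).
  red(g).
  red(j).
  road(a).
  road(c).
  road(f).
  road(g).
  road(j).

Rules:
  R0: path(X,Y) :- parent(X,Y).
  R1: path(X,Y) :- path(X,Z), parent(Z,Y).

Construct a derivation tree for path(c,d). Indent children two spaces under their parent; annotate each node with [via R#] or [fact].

path(c,d)  [via R1]
  path(c,a)  [via R0]
    parent(c,a)  [fact]
  parent(a,d)  [fact]

round 1: derive path(a,d) via R0 from parent(a,d)
round 1: derive path(a,j) via R0 from parent(a,j)
round 1: derive path(c,a) via R0 from parent(c,a)
round 1: derive path(c,c) via R0 from parent(c,c)
round 1: derive path(c,g) via R0 from parent(c,g)
round 1: derive path(d,c) via R0 from parent(d,c)
round 1: derive path(f,c) via R0 from parent(f,c)
round 1: derive path(f,d) via R0 from parent(f,d)
round 1: derive path(f,f) via R0 from parent(f,f)
round 1: derive path(f,g) via R0 from parent(f,g)
round 1: derive path(g,a) via R0 from parent(g,a)
round 1: derive path(g,j) via R0 from parent(g,j)
round 1: derive path(j,c) via R0 from parent(j,c)
round 2: derive path(a,c) via R1 from path(a,d), parent(d,c)
round 2: derive path(c,d) via R1 from path(c,a), parent(a,d)
round 2: derive path(c,j) via R1 from path(c,a), parent(a,j)
round 2: derive path(d,a) via R1 from path(d,c), parent(c,a)
round 2: derive path(d,g) via R1 from path(d,c), parent(c,g)
round 2: derive path(f,a) via R1 from path(f,c), parent(c,a)
round 2: derive path(f,j) via R1 from path(f,g), parent(g,j)
round 2: derive path(g,c) via R1 from path(g,j), parent(j,c)
round 2: derive path(g,d) via R1 from path(g,a), parent(a,d)
round 2: derive path(j,a) via R1 from path(j,c), parent(c,a)
round 2: derive path(j,g) via R1 from path(j,c), parent(c,g)
round 3: derive path(a,a) via R1 from path(a,c), parent(c,a)
round 3: derive path(a,g) via R1 from path(a,c), parent(c,g)
round 3: derive path(d,d) via R1 from path(d,a), parent(a,d)
round 3: derive path(d,j) via R1 from path(d,a), parent(a,j)
round 3: derive path(g,g) via R1 from path(g,c), parent(c,g)
round 3: derive path(j,d) via R1 from path(j,a), parent(a,d)
round 3: derive path(j,j) via R1 from path(j,a), parent(a,j)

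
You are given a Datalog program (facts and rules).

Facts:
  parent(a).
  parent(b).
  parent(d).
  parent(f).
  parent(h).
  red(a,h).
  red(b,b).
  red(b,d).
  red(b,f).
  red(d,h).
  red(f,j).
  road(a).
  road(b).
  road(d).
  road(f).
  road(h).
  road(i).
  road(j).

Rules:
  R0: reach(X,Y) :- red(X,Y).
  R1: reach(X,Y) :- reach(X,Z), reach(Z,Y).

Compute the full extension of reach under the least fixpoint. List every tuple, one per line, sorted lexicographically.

reach(a,h)
reach(b,b)
reach(b,d)
reach(b,f)
reach(b,h)
reach(b,j)
reach(d,h)
reach(f,j)

round 1: derive reach(a,h) via R0 from red(a,h)
round 1: derive reach(b,b) via R0 from red(b,b)
round 1: derive reach(b,d) via R0 from red(b,d)
round 1: derive reach(b,f) via R0 from red(b,f)
round 1: derive reach(d,h) via R0 from red(d,h)
round 1: derive reach(f,j) via R0 from red(f,j)
round 2: derive reach(b,h) via R1 from reach(b,d), reach(d,h)
round 2: derive reach(b,j) via R1 from reach(b,f), reach(f,j)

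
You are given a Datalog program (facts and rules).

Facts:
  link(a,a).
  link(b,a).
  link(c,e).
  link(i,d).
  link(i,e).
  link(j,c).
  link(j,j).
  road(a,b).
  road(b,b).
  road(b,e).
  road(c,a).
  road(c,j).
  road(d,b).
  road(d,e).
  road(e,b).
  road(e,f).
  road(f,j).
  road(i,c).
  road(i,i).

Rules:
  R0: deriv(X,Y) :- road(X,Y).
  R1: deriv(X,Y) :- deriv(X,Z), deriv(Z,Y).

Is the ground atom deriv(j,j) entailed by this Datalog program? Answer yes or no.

no

round 1: derive deriv(a,b) via R0 from road(a,b)
round 1: derive deriv(b,b) via R0 from road(b,b)
round 1: derive deriv(b,e) via R0 from road(b,e)
round 1: derive deriv(c,a) via R0 from road(c,a)
round 1: derive deriv(c,j) via R0 from road(c,j)
round 1: derive deriv(d,b) via R0 from road(d,b)
round 1: derive deriv(d,e) via R0 from road(d,e)
round 1: derive deriv(e,b) via R0 from road(e,b)
round 1: derive deriv(e,f) via R0 from road(e,f)
round 1: derive deriv(f,j) via R0 from road(f,j)
round 1: derive deriv(i,c) via R0 from road(i,c)
round 1: derive deriv(i,i) via R0 from road(i,i)
round 2: derive deriv(a,e) via R1 from deriv(a,b), deriv(b,e)
round 2: derive deriv(b,f) via R1 from deriv(b,e), deriv(e,f)
round 2: derive deriv(c,b) via R1 from deriv(c,a), deriv(a,b)
round 2: derive deriv(d,f) via R1 from deriv(d,e), deriv(e,f)
round 2: derive deriv(e,e) via R1 from deriv(e,b), deriv(b,e)
round 2: derive deriv(e,j) via R1 from deriv(e,f), deriv(f,j)
round 2: derive deriv(i,a) via R1 from deriv(i,c), deriv(c,a)
round 2: derive deriv(i,j) via R1 from deriv(i,c), deriv(c,j)
round 3: derive deriv(a,f) via R1 from deriv(a,b), deriv(b,f)
round 3: derive deriv(a,j) via R1 from deriv(a,e), deriv(e,j)
round 3: derive deriv(b,j) via R1 from deriv(b,e), deriv(e,j)
round 3: derive deriv(c,e) via R1 from deriv(c,a), deriv(a,e)
round 3: derive deriv(c,f) via R1 from deriv(c,b), deriv(b,f)
round 3: derive deriv(d,j) via R1 from deriv(d,e), deriv(e,j)
round 3: derive deriv(i,b) via R1 from deriv(i,a), deriv(a,b)
round 3: derive deriv(i,e) via R1 from deriv(i,a), deriv(a,e)
round 4: derive deriv(i,f) via R1 from deriv(i,a), deriv(a,f)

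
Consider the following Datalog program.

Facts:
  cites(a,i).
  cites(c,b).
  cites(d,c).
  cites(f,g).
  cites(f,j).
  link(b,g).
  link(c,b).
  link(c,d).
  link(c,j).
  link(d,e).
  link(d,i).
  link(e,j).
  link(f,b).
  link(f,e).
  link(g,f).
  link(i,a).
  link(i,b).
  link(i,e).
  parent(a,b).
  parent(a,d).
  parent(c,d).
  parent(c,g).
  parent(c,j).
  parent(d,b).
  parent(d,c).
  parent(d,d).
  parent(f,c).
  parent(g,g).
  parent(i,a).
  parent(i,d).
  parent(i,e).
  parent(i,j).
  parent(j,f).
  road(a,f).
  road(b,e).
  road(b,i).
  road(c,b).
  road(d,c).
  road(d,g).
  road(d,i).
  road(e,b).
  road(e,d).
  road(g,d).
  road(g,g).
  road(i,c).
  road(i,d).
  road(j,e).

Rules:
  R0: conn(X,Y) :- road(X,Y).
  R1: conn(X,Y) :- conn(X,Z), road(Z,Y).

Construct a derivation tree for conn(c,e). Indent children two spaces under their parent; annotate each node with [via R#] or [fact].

conn(c,e)  [via R1]
  conn(c,b)  [via R0]
    road(c,b)  [fact]
  road(b,e)  [fact]

round 1: derive conn(a,f) via R0 from road(a,f)
round 1: derive conn(b,e) via R0 from road(b,e)
round 1: derive conn(b,i) via R0 from road(b,i)
round 1: derive conn(c,b) via R0 from road(c,b)
round 1: derive conn(d,c) via R0 from road(d,c)
round 1: derive conn(d,g) via R0 from road(d,g)
round 1: derive conn(d,i) via R0 from road(d,i)
round 1: derive conn(e,b) via R0 from road(e,b)
round 1: derive conn(e,d) via R0 from road(e,d)
round 1: derive conn(g,d) via R0 from road(g,d)
round 1: derive conn(g,g) via R0 from road(g,g)
round 1: derive conn(i,c) via R0 from road(i,c)
round 1: derive conn(i,d) via R0 from road(i,d)
round 1: derive conn(j,e) via R0 from road(j,e)
round 2: derive conn(b,b) via R1 from conn(b,e), road(e,b)
round 2: derive conn(b,c) via R1 from conn(b,i), road(i,c)
round 2: derive conn(b,d) via R1 from conn(b,e), road(e,d)
round 2: derive conn(c,e) via R1 from conn(c,b), road(b,e)
round 2: derive conn(c,i) via R1 from conn(c,b), road(b,i)
round 2: derive conn(d,b) via R1 from conn(d,c), road(c,b)
round 2: derive conn(d,d) via R1 from conn(d,g), road(g,d)
round 2: derive conn(e,c) via R1 from conn(e,d), road(d,c)
round 2: derive conn(e,e) via R1 from conn(e,b), road(b,e)
round 2: derive conn(e,g) via R1 from conn(e,d), road(d,g)
round 2: derive conn(e,i) via R1 from conn(e,b), road(b,i)
round 2: derive conn(g,c) via R1 from conn(g,d), road(d,c)
round 2: derive conn(g,i) via R1 from conn(g,d), road(d,i)
round 2: derive conn(i,b) via R1 from conn(i,c), road(c,b)
round 2: derive conn(i,g) via R1 from conn(i,d), road(d,g)
round 2: derive conn(i,i) via R1 from conn(i,d), road(d,i)
round 2: derive conn(j,b) via R1 from conn(j,e), road(e,b)
round 2: derive conn(j,d) via R1 from conn(j,e), road(e,d)
round 3: derive conn(b,g) via R1 from conn(b,d), road(d,g)
round 3: derive conn(c,c) via R1 from conn(c,i), road(i,c)
round 3: derive conn(c,d) via R1 from conn(c,e), road(e,d)
round 3: derive conn(d,e) via R1 from conn(d,b), road(b,e)
round 3: derive conn(g,b) via R1 from conn(g,c), road(c,b)
round 3: derive conn(i,e) via R1 from conn(i,b), road(b,e)
round 3: derive conn(j,c) via R1 from conn(j,d), road(d,c)
round 3: derive conn(j,g) via R1 from conn(j,d), road(d,g)
round 3: derive conn(j,i) via R1 from conn(j,b), road(b,i)
round 4: derive conn(c,g) via R1 from conn(c,d), road(d,g)
round 4: derive conn(g,e) via R1 from conn(g,b), road(b,e)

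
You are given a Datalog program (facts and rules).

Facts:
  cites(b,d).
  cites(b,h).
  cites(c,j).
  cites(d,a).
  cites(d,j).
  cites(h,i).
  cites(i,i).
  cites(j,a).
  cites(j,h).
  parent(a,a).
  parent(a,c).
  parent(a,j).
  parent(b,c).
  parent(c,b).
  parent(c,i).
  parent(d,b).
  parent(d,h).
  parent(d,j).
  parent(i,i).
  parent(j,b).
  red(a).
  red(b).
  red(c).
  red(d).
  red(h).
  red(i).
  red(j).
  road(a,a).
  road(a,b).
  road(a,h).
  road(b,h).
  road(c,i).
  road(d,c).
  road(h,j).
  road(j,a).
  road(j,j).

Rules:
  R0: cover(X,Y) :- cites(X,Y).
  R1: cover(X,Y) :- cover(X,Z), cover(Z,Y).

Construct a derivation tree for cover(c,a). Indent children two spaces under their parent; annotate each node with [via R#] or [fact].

cover(c,a)  [via R1]
  cover(c,j)  [via R0]
    cites(c,j)  [fact]
  cover(j,a)  [via R0]
    cites(j,a)  [fact]

round 1: derive cover(b,d) via R0 from cites(b,d)
round 1: derive cover(b,h) via R0 from cites(b,h)
round 1: derive cover(c,j) via R0 from cites(c,j)
round 1: derive cover(d,a) via R0 from cites(d,a)
round 1: derive cover(d,j) via R0 from cites(d,j)
round 1: derive cover(h,i) via R0 from cites(h,i)
round 1: derive cover(i,i) via R0 from cites(i,i)
round 1: derive cover(j,a) via R0 from cites(j,a)
round 1: derive cover(j,h) via R0 from cites(j,h)
round 2: derive cover(b,a) via R1 from cover(b,d), cover(d,a)
round 2: derive cover(b,i) via R1 from cover(b,h), cover(h,i)
round 2: derive cover(b,j) via R1 from cover(b,d), cover(d,j)
round 2: derive cover(c,a) via R1 from cover(c,j), cover(j,a)
round 2: derive cover(c,h) via R1 from cover(c,j), cover(j,h)
round 2: derive cover(d,h) via R1 from cover(d,j), cover(j,h)
round 2: derive cover(j,i) via R1 from cover(j,h), cover(h,i)
round 3: derive cover(c,i) via R1 from cover(c,h), cover(h,i)
round 3: derive cover(d,i) via R1 from cover(d,h), cover(h,i)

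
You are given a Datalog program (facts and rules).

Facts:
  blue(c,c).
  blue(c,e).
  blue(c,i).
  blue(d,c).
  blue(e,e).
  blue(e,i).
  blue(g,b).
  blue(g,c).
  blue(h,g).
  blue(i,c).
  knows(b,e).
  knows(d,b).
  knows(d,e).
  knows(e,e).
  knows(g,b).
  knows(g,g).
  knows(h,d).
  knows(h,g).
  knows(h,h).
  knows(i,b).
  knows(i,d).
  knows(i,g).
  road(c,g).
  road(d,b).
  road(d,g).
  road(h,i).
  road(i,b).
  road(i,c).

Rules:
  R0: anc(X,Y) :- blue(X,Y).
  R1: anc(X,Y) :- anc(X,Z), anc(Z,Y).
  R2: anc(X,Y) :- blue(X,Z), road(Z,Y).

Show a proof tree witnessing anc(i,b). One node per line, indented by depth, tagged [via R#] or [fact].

round 1: derive anc(c,c) via R0 from blue(c,c)
round 1: derive anc(c,e) via R0 from blue(c,e)
round 1: derive anc(c,i) via R0 from blue(c,i)
round 1: derive anc(d,c) via R0 from blue(d,c)
round 1: derive anc(e,e) via R0 from blue(e,e)
round 1: derive anc(e,i) via R0 from blue(e,i)
round 1: derive anc(g,b) via R0 from blue(g,b)
round 1: derive anc(g,c) via R0 from blue(g,c)
round 1: derive anc(h,g) via R0 from blue(h,g)
round 1: derive anc(i,c) via R0 from blue(i,c)
round 1: derive anc(c,b) via R2 from blue(c,i), road(i,b)
round 1: derive anc(c,g) via R2 from blue(c,c), road(c,g)
round 1: derive anc(d,g) via R2 from blue(d,c), road(c,g)
round 1: derive anc(e,b) via R2 from blue(e,i), road(i,b)
round 1: derive anc(e,c) via R2 from blue(e,i), road(i,c)
round 1: derive anc(g,g) via R2 from blue(g,c), road(c,g)
round 1: derive anc(i,g) via R2 from blue(i,c), road(c,g)
round 2: derive anc(d,b) via R1 from anc(d,c), anc(c,b)
round 2: derive anc(d,e) via R1 from anc(d,c), anc(c,e)
round 2: derive anc(d,i) via R1 from anc(d,c), anc(c,i)
round 2: derive anc(e,g) via R1 from anc(e,c), anc(c,g)
round 2: derive anc(g,e) via R1 from anc(g,c), anc(c,e)
round 2: derive anc(g,i) via R1 from anc(g,c), anc(c,i)
round 2: derive anc(h,b) via R1 from anc(h,g), anc(g,b)
round 2: derive anc(h,c) via R1 from anc(h,g), anc(g,c)
round 2: derive anc(i,b) via R1 from anc(i,c), anc(c,b)
round 2: derive anc(i,e) via R1 from anc(i,c), anc(c,e)
round 2: derive anc(i,i) via R1 from anc(i,c), anc(c,i)
round 3: derive anc(h,e) via R1 from anc(h,c), anc(c,e)
round 3: derive anc(h,i) via R1 from anc(h,c), anc(c,i)

anc(i,b)  [via R1]
  anc(i,c)  [via R0]
    blue(i,c)  [fact]
  anc(c,b)  [via R2]
    blue(c,i)  [fact]
    road(i,b)  [fact]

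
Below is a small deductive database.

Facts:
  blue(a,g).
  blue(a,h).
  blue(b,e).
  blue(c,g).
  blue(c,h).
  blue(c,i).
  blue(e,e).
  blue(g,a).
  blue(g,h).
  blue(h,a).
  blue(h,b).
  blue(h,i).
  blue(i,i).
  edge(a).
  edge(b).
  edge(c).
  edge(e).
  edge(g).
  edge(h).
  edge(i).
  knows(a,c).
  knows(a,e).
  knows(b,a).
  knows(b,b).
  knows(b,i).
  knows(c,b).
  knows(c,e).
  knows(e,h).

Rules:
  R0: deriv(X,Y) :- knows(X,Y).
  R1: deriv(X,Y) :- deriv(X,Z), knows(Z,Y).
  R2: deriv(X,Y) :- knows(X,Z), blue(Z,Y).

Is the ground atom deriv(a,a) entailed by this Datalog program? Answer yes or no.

round 1: derive deriv(a,c) via R0 from knows(a,c)
round 1: derive deriv(a,e) via R0 from knows(a,e)
round 1: derive deriv(b,a) via R0 from knows(b,a)
round 1: derive deriv(b,b) via R0 from knows(b,b)
round 1: derive deriv(b,i) via R0 from knows(b,i)
round 1: derive deriv(c,b) via R0 from knows(c,b)
round 1: derive deriv(c,e) via R0 from knows(c,e)
round 1: derive deriv(e,h) via R0 from knows(e,h)
round 1: derive deriv(a,g) via R2 from knows(a,c), blue(c,g)
round 1: derive deriv(a,h) via R2 from knows(a,c), blue(c,h)
round 1: derive deriv(a,i) via R2 from knows(a,c), blue(c,i)
round 1: derive deriv(b,e) via R2 from knows(b,b), blue(b,e)
round 1: derive deriv(b,g) via R2 from knows(b,a), blue(a,g)
round 1: derive deriv(b,h) via R2 from knows(b,a), blue(a,h)
round 1: derive deriv(e,a) via R2 from knows(e,h), blue(h,a)
round 1: derive deriv(e,b) via R2 from knows(e,h), blue(h,b)
round 1: derive deriv(e,i) via R2 from knows(e,h), blue(h,i)
round 2: derive deriv(a,b) via R1 from deriv(a,c), knows(c,b)
round 2: derive deriv(b,c) via R1 from deriv(b,a), knows(a,c)
round 2: derive deriv(c,a) via R1 from deriv(c,b), knows(b,a)
round 2: derive deriv(c,h) via R1 from deriv(c,e), knows(e,h)
round 2: derive deriv(c,i) via R1 from deriv(c,b), knows(b,i)
round 2: derive deriv(e,c) via R1 from deriv(e,a), knows(a,c)
round 2: derive deriv(e,e) via R1 from deriv(e,a), knows(a,e)
round 3: derive deriv(a,a) via R1 from deriv(a,b), knows(b,a)
round 3: derive deriv(c,c) via R1 from deriv(c,a), knows(a,c)

yes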